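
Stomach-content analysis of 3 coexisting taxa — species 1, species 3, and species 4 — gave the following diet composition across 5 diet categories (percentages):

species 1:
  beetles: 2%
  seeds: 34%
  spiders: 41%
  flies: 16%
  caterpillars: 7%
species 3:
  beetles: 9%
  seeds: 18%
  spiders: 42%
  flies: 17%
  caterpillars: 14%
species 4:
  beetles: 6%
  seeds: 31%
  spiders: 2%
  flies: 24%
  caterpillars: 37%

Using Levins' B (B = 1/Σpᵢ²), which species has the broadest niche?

species 3

Convert percentages to proportions (divide by 100).
Σp_1ᵢ² = 0.02² + 0.34² + 0.41² + 0.16² + 0.07² = 0.0004 + 0.1156 + 0.1681 + 0.0256 + 0.0049 = 0.3146
B_1 = 1 / 0.3146 = 3.1786
Σp_3ᵢ² = 0.09² + 0.18² + 0.42² + 0.17² + 0.14² = 0.0081 + 0.0324 + 0.1764 + 0.0289 + 0.0196 = 0.2654
B_3 = 1 / 0.2654 = 3.7679
Σp_4ᵢ² = 0.06² + 0.31² + 0.02² + 0.24² + 0.37² = 0.0036 + 0.0961 + 0.0004 + 0.0576 + 0.1369 = 0.2946
B_4 = 1 / 0.2946 = 3.3944
Highest B → broadest niche (most generalist): species 3 (B = 3.77).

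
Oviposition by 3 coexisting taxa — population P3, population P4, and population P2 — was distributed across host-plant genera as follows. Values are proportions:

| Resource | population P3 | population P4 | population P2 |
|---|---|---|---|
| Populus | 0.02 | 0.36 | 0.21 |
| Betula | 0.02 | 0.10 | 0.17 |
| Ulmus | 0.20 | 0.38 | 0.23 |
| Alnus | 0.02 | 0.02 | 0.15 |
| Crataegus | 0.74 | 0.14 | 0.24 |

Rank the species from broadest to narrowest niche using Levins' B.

population P2 > population P4 > population P3

Σp_P3ᵢ² = 0.02² + 0.02² + 0.20² + 0.02² + 0.74² = 0.0004 + 0.0004 + 0.0400 + 0.0004 + 0.5476 = 0.5888
B_P3 = 1 / 0.5888 = 1.6984
Σp_P4ᵢ² = 0.36² + 0.10² + 0.38² + 0.02² + 0.14² = 0.1296 + 0.0100 + 0.1444 + 0.0004 + 0.0196 = 0.3040
B_P4 = 1 / 0.3040 = 3.2895
Σp_P2ᵢ² = 0.21² + 0.17² + 0.23² + 0.15² + 0.24² = 0.0441 + 0.0289 + 0.0529 + 0.0225 + 0.0576 = 0.2060
B_P2 = 1 / 0.2060 = 4.8544
Ranking by B (broadest → narrowest): population P2 (4.85) > population P4 (3.29) > population P3 (1.70)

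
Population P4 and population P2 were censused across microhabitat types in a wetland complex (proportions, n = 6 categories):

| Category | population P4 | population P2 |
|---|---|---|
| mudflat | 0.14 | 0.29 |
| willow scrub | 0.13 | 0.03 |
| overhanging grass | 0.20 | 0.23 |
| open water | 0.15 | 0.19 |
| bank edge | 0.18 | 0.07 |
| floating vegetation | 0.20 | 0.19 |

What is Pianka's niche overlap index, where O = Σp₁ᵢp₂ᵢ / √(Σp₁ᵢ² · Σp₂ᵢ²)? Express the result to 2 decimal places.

Σ p₁ᵢp₂ᵢ = 0.0406 + 0.0039 + 0.0460 + 0.0285 + 0.0126 + 0.0380 = 0.1696
Σp_1ᵢ² = 0.14² + 0.13² + 0.20² + 0.15² + 0.18² + 0.20² = 0.0196 + 0.0169 + 0.0400 + 0.0225 + 0.0324 + 0.0400 = 0.1714
Σp_2ᵢ² = 0.29² + 0.03² + 0.23² + 0.19² + 0.07² + 0.19² = 0.0841 + 0.0009 + 0.0529 + 0.0361 + 0.0049 + 0.0361 = 0.2150
O = 0.1696 / √(0.1714 × 0.2150) = 0.1696 / 0.19197 = 0.8835

0.88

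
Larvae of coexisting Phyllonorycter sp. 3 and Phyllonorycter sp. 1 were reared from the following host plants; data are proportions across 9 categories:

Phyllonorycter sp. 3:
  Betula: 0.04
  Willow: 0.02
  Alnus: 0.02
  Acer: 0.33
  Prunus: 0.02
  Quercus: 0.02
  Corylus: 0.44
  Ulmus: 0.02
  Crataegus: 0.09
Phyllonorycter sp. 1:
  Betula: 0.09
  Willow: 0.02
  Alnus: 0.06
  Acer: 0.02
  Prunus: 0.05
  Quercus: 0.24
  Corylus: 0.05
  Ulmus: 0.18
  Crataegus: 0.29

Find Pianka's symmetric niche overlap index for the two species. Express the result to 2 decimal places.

0.28

Σ p₁ᵢp₂ᵢ = 0.0036 + 0.0004 + 0.0012 + 0.0066 + 0.0010 + 0.0048 + 0.0220 + 0.0036 + 0.0261 = 0.0693
Σp_1ᵢ² = 0.04² + 0.02² + 0.02² + 0.33² + 0.02² + 0.02² + 0.44² + 0.02² + 0.09² = 0.0016 + 0.0004 + 0.0004 + 0.1089 + 0.0004 + 0.0004 + 0.1936 + 0.0004 + 0.0081 = 0.3142
Σp_2ᵢ² = 0.09² + 0.02² + 0.06² + 0.02² + 0.05² + 0.24² + 0.05² + 0.18² + 0.29² = 0.0081 + 0.0004 + 0.0036 + 0.0004 + 0.0025 + 0.0576 + 0.0025 + 0.0324 + 0.0841 = 0.1916
O = 0.0693 / √(0.3142 × 0.1916) = 0.0693 / 0.24536 = 0.2824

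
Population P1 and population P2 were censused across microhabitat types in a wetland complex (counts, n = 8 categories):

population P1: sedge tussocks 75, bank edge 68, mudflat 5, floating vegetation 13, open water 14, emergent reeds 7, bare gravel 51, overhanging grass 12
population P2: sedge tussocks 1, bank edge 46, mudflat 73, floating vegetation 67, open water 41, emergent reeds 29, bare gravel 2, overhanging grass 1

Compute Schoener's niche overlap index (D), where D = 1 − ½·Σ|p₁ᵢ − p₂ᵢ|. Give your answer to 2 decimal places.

0.35

Proportions for population P1 (n=245): 75/245=0.3061, 68/245=0.2776, 5/245=0.0204, 13/245=0.0531, 14/245=0.0571, 7/245=0.0286, 51/245=0.2082, 12/245=0.0490
Proportions for population P2 (n=260): 1/260=0.0038, 46/260=0.1769, 73/260=0.2808, 67/260=0.2577, 41/260=0.1577, 29/260=0.1115, 2/260=0.0077, 1/260=0.0038
Σ|p₁ᵢ − p₂ᵢ| = 0.3023 + 0.1007 + 0.2604 + 0.2046 + 0.1006 + 0.0829 + 0.2005 + 0.0452 = 1.2972
D = 1 − ½ × 1.2972 = 1 − 0.64860 = 0.35140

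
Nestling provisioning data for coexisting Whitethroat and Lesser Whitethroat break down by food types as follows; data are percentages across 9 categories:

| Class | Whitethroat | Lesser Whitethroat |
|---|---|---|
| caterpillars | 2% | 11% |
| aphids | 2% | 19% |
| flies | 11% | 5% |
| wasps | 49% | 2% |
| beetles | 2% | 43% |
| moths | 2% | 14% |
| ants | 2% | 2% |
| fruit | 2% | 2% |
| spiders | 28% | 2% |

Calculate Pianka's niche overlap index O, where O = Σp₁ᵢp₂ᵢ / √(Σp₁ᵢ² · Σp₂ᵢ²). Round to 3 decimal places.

0.134

Convert percentages to proportions (divide by 100).
Σ p₁ᵢp₂ᵢ = 0.0022 + 0.0038 + 0.0055 + 0.0098 + 0.0086 + 0.0028 + 0.0004 + 0.0004 + 0.0056 = 0.0391
Σp_1ᵢ² = 0.02² + 0.02² + 0.11² + 0.49² + 0.02² + 0.02² + 0.02² + 0.02² + 0.28² = 0.0004 + 0.0004 + 0.0121 + 0.2401 + 0.0004 + 0.0004 + 0.0004 + 0.0004 + 0.0784 = 0.3330
Σp_2ᵢ² = 0.11² + 0.19² + 0.05² + 0.02² + 0.43² + 0.14² + 0.02² + 0.02² + 0.02² = 0.0121 + 0.0361 + 0.0025 + 0.0004 + 0.1849 + 0.0196 + 0.0004 + 0.0004 + 0.0004 = 0.2568
O = 0.0391 / √(0.3330 × 0.2568) = 0.0391 / 0.292428 = 0.13371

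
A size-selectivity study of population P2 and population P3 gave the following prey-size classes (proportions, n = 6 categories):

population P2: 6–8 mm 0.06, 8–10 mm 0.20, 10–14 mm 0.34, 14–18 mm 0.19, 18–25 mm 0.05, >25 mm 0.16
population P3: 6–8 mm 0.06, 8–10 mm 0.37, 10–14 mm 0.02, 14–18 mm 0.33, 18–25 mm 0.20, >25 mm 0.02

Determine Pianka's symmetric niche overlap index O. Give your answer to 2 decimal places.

0.63

Σ p₁ᵢp₂ᵢ = 0.0036 + 0.0740 + 0.0068 + 0.0627 + 0.0100 + 0.0032 = 0.1603
Σp_1ᵢ² = 0.06² + 0.20² + 0.34² + 0.19² + 0.05² + 0.16² = 0.0036 + 0.0400 + 0.1156 + 0.0361 + 0.0025 + 0.0256 = 0.2234
Σp_2ᵢ² = 0.06² + 0.37² + 0.02² + 0.33² + 0.20² + 0.02² = 0.0036 + 0.1369 + 0.0004 + 0.1089 + 0.0400 + 0.0004 = 0.2902
O = 0.1603 / √(0.2234 × 0.2902) = 0.1603 / 0.25462 = 0.6296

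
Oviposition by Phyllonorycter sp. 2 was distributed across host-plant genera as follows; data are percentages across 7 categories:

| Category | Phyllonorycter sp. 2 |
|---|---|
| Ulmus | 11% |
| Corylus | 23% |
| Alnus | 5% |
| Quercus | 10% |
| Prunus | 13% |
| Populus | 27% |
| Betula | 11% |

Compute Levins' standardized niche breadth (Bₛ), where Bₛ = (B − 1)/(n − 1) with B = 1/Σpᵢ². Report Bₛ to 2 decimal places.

0.76

Convert percentages to proportions (divide by 100).
Σpᵢ² = 0.11² + 0.23² + 0.05² + 0.10² + 0.13² + 0.27² + 0.11² = 0.0121 + 0.0529 + 0.0025 + 0.0100 + 0.0169 + 0.0729 + 0.0121 = 0.1794
B = 1 / 0.1794 = 5.5741
Bₛ = (B − 1)/(n − 1) = (5.5741 − 1)/(7 − 1) = 4.5741/6 = 0.7624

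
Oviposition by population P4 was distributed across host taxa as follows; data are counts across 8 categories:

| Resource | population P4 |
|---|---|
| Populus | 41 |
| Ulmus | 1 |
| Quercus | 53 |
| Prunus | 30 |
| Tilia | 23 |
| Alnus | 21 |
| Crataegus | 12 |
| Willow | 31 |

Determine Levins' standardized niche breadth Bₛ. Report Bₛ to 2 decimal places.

Proportions for population P4 (n=212): 41/212=0.1934, 1/212=0.0047, 53/212=0.2500, 30/212=0.1415, 23/212=0.1085, 21/212=0.0991, 12/212=0.0566, 31/212=0.1462
Σpᵢ² = 0.1934² + 0.0047² + 0.2500² + 0.1415² + 0.1085² + 0.0991² + 0.0566² + 0.1462² = 0.037404 + 0.000022 + 0.062500 + 0.020022 + 0.011772 + 0.009821 + 0.003204 + 0.021374 = 0.166119
B = 1 / 0.166119 = 6.0198
Bₛ = (B − 1)/(n − 1) = (6.0198 − 1)/(8 − 1) = 5.0198/7 = 0.7171

0.72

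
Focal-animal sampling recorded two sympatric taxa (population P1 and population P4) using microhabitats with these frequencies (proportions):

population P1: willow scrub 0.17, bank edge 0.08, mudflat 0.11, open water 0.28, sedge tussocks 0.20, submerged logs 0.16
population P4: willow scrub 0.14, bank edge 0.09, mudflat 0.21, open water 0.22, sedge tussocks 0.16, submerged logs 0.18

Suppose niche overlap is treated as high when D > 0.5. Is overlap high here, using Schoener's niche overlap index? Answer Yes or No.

Yes

Σ|p₁ᵢ − p₂ᵢ| = 0.03 + 0.01 + 0.10 + 0.06 + 0.04 + 0.02 = 0.26
D = 1 − ½ × 0.26 = 1 − 0.130 = 0.8700
D = 0.8700 > 0.5 → Yes.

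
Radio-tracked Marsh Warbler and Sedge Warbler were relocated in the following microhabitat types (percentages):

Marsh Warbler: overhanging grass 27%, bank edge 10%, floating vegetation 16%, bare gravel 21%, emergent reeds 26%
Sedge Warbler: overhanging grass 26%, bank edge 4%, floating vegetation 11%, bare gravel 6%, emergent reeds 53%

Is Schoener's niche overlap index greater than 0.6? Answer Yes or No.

Convert percentages to proportions (divide by 100).
Σ|p₁ᵢ − p₂ᵢ| = 0.01 + 0.06 + 0.05 + 0.15 + 0.27 = 0.54
D = 1 − ½ × 0.54 = 1 − 0.270 = 0.7300
D = 0.7300 > 0.6 → Yes.

Yes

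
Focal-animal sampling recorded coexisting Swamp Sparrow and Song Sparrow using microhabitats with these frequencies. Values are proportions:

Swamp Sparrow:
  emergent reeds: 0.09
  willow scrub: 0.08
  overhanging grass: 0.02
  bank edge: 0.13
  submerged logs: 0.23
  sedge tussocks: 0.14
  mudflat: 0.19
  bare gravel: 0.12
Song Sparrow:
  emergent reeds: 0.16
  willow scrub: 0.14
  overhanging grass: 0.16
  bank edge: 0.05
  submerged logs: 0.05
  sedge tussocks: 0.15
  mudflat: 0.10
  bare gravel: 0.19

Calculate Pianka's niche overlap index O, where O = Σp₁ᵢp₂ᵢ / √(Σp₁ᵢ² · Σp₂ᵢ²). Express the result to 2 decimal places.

0.73

Σ p₁ᵢp₂ᵢ = 0.0144 + 0.0112 + 0.0032 + 0.0065 + 0.0115 + 0.0210 + 0.0190 + 0.0228 = 0.1096
Σp_1ᵢ² = 0.09² + 0.08² + 0.02² + 0.13² + 0.23² + 0.14² + 0.19² + 0.12² = 0.0081 + 0.0064 + 0.0004 + 0.0169 + 0.0529 + 0.0196 + 0.0361 + 0.0144 = 0.1548
Σp_2ᵢ² = 0.16² + 0.14² + 0.16² + 0.05² + 0.05² + 0.15² + 0.10² + 0.19² = 0.0256 + 0.0196 + 0.0256 + 0.0025 + 0.0025 + 0.0225 + 0.0100 + 0.0361 = 0.1444
O = 0.1096 / √(0.1548 × 0.1444) = 0.1096 / 0.14951 = 0.7331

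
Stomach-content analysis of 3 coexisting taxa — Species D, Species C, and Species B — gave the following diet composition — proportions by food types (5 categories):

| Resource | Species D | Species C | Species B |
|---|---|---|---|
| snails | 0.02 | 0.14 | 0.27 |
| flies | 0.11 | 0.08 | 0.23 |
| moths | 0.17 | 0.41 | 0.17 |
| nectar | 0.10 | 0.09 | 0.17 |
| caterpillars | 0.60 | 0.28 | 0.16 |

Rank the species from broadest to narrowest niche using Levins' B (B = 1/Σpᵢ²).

Σp_Dᵢ² = 0.02² + 0.11² + 0.17² + 0.10² + 0.60² = 0.0004 + 0.0121 + 0.0289 + 0.0100 + 0.3600 = 0.4114
B_D = 1 / 0.4114 = 2.4307
Σp_Cᵢ² = 0.14² + 0.08² + 0.41² + 0.09² + 0.28² = 0.0196 + 0.0064 + 0.1681 + 0.0081 + 0.0784 = 0.2806
B_C = 1 / 0.2806 = 3.5638
Σp_Bᵢ² = 0.27² + 0.23² + 0.17² + 0.17² + 0.16² = 0.0729 + 0.0529 + 0.0289 + 0.0289 + 0.0256 = 0.2092
B_B = 1 / 0.2092 = 4.7801
Ranking by B (broadest → narrowest): Species B (4.78) > Species C (3.56) > Species D (2.43)

Species B > Species C > Species D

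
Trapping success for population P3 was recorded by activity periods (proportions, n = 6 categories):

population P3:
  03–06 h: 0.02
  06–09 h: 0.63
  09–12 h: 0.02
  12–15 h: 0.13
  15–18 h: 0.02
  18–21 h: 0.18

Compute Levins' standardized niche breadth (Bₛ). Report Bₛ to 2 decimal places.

0.25

Σpᵢ² = 0.02² + 0.63² + 0.02² + 0.13² + 0.02² + 0.18² = 0.0004 + 0.3969 + 0.0004 + 0.0169 + 0.0004 + 0.0324 = 0.4474
B = 1 / 0.4474 = 2.2351
Bₛ = (B − 1)/(n − 1) = (2.2351 − 1)/(6 − 1) = 1.2351/5 = 0.2470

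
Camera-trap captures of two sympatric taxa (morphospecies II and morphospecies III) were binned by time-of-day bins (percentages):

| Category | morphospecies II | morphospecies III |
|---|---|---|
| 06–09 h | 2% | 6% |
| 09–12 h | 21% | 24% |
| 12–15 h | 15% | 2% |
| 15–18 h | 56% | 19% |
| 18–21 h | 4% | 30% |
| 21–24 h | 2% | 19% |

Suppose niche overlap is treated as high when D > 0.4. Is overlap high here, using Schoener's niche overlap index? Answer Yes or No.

Convert percentages to proportions (divide by 100).
Σ|p₁ᵢ − p₂ᵢ| = 0.04 + 0.03 + 0.13 + 0.37 + 0.26 + 0.17 = 1.00
D = 1 − ½ × 1.00 = 1 − 0.500 = 0.5000
D = 0.5000 > 0.4 → Yes.

Yes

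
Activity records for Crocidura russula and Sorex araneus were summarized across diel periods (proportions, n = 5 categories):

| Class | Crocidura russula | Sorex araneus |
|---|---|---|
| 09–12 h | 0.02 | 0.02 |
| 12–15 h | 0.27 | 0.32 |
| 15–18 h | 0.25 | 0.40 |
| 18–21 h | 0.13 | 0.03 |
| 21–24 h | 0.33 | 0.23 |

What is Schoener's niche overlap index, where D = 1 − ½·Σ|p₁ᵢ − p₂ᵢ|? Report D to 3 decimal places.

Σ|p₁ᵢ − p₂ᵢ| = 0.00 + 0.05 + 0.15 + 0.10 + 0.10 = 0.40
D = 1 − ½ × 0.40 = 1 − 0.200 = 0.80000

0.800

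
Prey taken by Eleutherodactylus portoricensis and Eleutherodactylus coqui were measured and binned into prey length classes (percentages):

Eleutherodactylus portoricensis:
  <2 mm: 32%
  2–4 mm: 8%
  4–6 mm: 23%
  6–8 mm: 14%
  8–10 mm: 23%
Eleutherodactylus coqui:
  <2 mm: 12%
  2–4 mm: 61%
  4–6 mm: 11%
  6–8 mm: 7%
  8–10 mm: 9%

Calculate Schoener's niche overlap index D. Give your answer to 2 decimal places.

Convert percentages to proportions (divide by 100).
Σ|p₁ᵢ − p₂ᵢ| = 0.20 + 0.53 + 0.12 + 0.07 + 0.14 = 1.06
D = 1 − ½ × 1.06 = 1 − 0.530 = 0.4700

0.47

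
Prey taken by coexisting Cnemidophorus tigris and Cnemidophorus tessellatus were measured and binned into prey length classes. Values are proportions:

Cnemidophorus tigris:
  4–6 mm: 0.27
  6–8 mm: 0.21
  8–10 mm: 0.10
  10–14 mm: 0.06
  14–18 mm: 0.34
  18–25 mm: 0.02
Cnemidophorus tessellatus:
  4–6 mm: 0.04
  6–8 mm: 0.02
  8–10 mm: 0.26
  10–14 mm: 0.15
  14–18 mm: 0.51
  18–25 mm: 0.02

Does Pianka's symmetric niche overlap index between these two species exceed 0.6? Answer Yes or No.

Yes

Σ p₁ᵢp₂ᵢ = 0.0108 + 0.0042 + 0.0260 + 0.0090 + 0.1734 + 0.0004 = 0.2238
Σp_1ᵢ² = 0.27² + 0.21² + 0.10² + 0.06² + 0.34² + 0.02² = 0.0729 + 0.0441 + 0.0100 + 0.0036 + 0.1156 + 0.0004 = 0.2466
Σp_2ᵢ² = 0.04² + 0.02² + 0.26² + 0.15² + 0.51² + 0.02² = 0.0016 + 0.0004 + 0.0676 + 0.0225 + 0.2601 + 0.0004 = 0.3526
O = 0.2238 / √(0.2466 × 0.3526) = 0.2238 / 0.29487 = 0.7590
O = 0.7590 > 0.6 → Yes.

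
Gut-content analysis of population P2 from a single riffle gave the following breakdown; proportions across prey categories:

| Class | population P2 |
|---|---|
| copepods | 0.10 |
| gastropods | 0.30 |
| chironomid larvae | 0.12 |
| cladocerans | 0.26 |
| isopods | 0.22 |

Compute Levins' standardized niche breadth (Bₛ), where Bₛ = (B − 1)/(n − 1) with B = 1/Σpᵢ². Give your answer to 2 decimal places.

Σpᵢ² = 0.10² + 0.30² + 0.12² + 0.26² + 0.22² = 0.0100 + 0.0900 + 0.0144 + 0.0676 + 0.0484 = 0.2304
B = 1 / 0.2304 = 4.3403
Bₛ = (B − 1)/(n − 1) = (4.3403 − 1)/(5 − 1) = 3.3403/4 = 0.8351

0.84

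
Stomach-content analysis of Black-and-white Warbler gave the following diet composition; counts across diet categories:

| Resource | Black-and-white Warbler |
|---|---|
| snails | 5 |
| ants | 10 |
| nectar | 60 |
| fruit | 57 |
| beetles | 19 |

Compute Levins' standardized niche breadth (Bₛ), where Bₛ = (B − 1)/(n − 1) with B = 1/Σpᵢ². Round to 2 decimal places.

0.53

Proportions for Black-and-white Warbler (n=151): 5/151=0.0331, 10/151=0.0662, 60/151=0.3974, 57/151=0.3775, 19/151=0.1258
Σpᵢ² = 0.0331² + 0.0662² + 0.3974² + 0.3775² + 0.1258² = 0.001096 + 0.004382 + 0.157927 + 0.142506 + 0.015826 = 0.321737
B = 1 / 0.321737 = 3.1081
Bₛ = (B − 1)/(n − 1) = (3.1081 − 1)/(5 − 1) = 2.1081/4 = 0.5270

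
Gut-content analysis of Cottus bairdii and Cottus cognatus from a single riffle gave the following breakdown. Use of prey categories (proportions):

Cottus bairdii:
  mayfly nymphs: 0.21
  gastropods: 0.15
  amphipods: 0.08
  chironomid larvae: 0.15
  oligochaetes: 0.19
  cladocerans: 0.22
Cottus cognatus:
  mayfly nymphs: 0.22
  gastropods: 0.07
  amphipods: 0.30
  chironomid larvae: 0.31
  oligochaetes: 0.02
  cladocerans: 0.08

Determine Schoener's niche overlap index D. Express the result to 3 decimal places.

Σ|p₁ᵢ − p₂ᵢ| = 0.01 + 0.08 + 0.22 + 0.16 + 0.17 + 0.14 = 0.78
D = 1 − ½ × 0.78 = 1 − 0.390 = 0.61000

0.610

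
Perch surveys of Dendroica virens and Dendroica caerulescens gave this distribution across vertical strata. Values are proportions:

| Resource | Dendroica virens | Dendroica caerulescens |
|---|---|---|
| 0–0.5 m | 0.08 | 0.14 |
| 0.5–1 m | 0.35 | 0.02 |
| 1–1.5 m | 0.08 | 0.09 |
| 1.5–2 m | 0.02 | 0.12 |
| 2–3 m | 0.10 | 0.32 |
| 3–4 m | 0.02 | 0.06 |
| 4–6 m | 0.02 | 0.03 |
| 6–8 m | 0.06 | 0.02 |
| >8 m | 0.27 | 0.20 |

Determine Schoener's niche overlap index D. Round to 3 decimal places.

0.560

Σ|p₁ᵢ − p₂ᵢ| = 0.06 + 0.33 + 0.01 + 0.10 + 0.22 + 0.04 + 0.01 + 0.04 + 0.07 = 0.88
D = 1 − ½ × 0.88 = 1 − 0.440 = 0.56000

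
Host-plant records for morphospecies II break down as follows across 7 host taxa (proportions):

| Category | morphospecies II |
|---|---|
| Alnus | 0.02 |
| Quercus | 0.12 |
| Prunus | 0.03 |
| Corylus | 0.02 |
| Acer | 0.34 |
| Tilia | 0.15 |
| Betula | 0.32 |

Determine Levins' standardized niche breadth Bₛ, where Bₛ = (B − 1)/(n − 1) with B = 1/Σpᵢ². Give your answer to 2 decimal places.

Σpᵢ² = 0.02² + 0.12² + 0.03² + 0.02² + 0.34² + 0.15² + 0.32² = 0.0004 + 0.0144 + 0.0009 + 0.0004 + 0.1156 + 0.0225 + 0.1024 = 0.2566
B = 1 / 0.2566 = 3.8971
Bₛ = (B − 1)/(n − 1) = (3.8971 − 1)/(7 − 1) = 2.8971/6 = 0.4829

0.48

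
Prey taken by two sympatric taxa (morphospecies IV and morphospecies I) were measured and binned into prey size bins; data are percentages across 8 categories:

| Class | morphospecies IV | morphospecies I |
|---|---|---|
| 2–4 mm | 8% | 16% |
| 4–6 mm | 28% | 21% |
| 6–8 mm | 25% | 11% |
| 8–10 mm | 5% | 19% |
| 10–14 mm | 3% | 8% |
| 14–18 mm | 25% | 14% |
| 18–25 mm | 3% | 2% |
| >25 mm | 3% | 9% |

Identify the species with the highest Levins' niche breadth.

Convert percentages to proportions (divide by 100).
Σp_IVᵢ² = 0.08² + 0.28² + 0.25² + 0.05² + 0.03² + 0.25² + 0.03² + 0.03² = 0.0064 + 0.0784 + 0.0625 + 0.0025 + 0.0009 + 0.0625 + 0.0009 + 0.0009 = 0.2150
B_IV = 1 / 0.2150 = 4.6512
Σp_Iᵢ² = 0.16² + 0.21² + 0.11² + 0.19² + 0.08² + 0.14² + 0.02² + 0.09² = 0.0256 + 0.0441 + 0.0121 + 0.0361 + 0.0064 + 0.0196 + 0.0004 + 0.0081 = 0.1524
B_I = 1 / 0.1524 = 6.5617
Highest B → broadest niche (most generalist): morphospecies I (B = 6.56).

morphospecies I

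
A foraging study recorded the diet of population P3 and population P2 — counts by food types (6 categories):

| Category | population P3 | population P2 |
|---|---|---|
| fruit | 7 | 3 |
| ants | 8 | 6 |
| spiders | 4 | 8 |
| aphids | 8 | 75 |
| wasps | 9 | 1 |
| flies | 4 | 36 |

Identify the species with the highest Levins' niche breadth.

population P3

Proportions for population P3 (n=40): 7/40=0.1750, 8/40=0.2000, 4/40=0.1000, 8/40=0.2000, 9/40=0.2250, 4/40=0.1000
Proportions for population P2 (n=129): 3/129=0.0233, 6/129=0.0465, 8/129=0.0620, 75/129=0.5814, 1/129=0.0078, 36/129=0.2791
Σp_P3ᵢ² = 0.1750² + 0.2000² + 0.1000² + 0.2000² + 0.2250² + 0.1000² = 0.030625 + 0.040000 + 0.010000 + 0.040000 + 0.050625 + 0.010000 = 0.181250
B_P3 = 1 / 0.181250 = 5.5172
Σp_P2ᵢ² = 0.0233² + 0.0465² + 0.0620² + 0.5814² + 0.0078² + 0.2791² = 0.000543 + 0.002162 + 0.003844 + 0.338026 + 0.000061 + 0.077897 = 0.422533
B_P2 = 1 / 0.422533 = 2.3667
Highest B → broadest niche (most generalist): population P3 (B = 5.52).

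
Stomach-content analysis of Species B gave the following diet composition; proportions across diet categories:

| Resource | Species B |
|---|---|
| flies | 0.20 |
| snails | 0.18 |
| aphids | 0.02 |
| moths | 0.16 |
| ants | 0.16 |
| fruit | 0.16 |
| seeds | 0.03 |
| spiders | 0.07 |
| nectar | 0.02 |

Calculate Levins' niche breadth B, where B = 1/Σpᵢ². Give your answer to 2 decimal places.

6.42

Σpᵢ² = 0.20² + 0.18² + 0.02² + 0.16² + 0.16² + 0.16² + 0.03² + 0.07² + 0.02² = 0.0400 + 0.0324 + 0.0004 + 0.0256 + 0.0256 + 0.0256 + 0.0009 + 0.0049 + 0.0004 = 0.1558
B = 1 / 0.1558 = 6.4185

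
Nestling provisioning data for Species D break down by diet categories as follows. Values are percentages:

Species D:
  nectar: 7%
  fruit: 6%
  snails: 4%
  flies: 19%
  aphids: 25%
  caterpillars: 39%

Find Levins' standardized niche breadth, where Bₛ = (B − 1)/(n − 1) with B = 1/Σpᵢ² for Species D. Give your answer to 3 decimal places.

Convert percentages to proportions (divide by 100).
Σpᵢ² = 0.07² + 0.06² + 0.04² + 0.19² + 0.25² + 0.39² = 0.0049 + 0.0036 + 0.0016 + 0.0361 + 0.0625 + 0.1521 = 0.2608
B = 1 / 0.2608 = 3.83436
Bₛ = (B − 1)/(n − 1) = (3.83436 − 1)/(6 − 1) = 2.83436/5 = 0.56687

0.567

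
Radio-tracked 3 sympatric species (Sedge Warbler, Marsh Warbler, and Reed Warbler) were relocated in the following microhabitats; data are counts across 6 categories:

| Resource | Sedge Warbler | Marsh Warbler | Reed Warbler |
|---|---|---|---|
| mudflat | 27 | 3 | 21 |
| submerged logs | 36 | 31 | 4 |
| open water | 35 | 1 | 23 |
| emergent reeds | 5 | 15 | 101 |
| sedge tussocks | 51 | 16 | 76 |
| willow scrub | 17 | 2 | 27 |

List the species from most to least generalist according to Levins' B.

Sedge Warbler > Reed Warbler > Marsh Warbler

Proportions for Sedge Warbler (n=171): 27/171=0.1579, 36/171=0.2105, 35/171=0.2047, 5/171=0.0292, 51/171=0.2982, 17/171=0.0994
Proportions for Marsh Warbler (n=68): 3/68=0.0441, 31/68=0.4559, 1/68=0.0147, 15/68=0.2206, 16/68=0.2353, 2/68=0.0294
Proportions for Reed Warbler (n=252): 21/252=0.0833, 4/252=0.0159, 23/252=0.0913, 101/252=0.4008, 76/252=0.3016, 27/252=0.1071
Σp_Sedgᵢ² = 0.1579² + 0.2105² + 0.2047² + 0.0292² + 0.2982² + 0.0994² = 0.024932 + 0.044310 + 0.041902 + 0.000853 + 0.088923 + 0.009880 = 0.210800
B_Sedg = 1 / 0.210800 = 4.7438
Σp_Marsᵢ² = 0.0441² + 0.4559² + 0.0147² + 0.2206² + 0.2353² + 0.0294² = 0.001945 + 0.207845 + 0.000216 + 0.048664 + 0.055366 + 0.000864 = 0.314900
B_Mars = 1 / 0.314900 = 3.1756
Σp_Reedᵢ² = 0.0833² + 0.0159² + 0.0913² + 0.4008² + 0.3016² + 0.1071² = 0.006939 + 0.000253 + 0.008336 + 0.160641 + 0.090963 + 0.011470 = 0.278602
B_Reed = 1 / 0.278602 = 3.5893
Ranking by B (broadest → narrowest): Sedge Warbler (4.74) > Reed Warbler (3.59) > Marsh Warbler (3.18)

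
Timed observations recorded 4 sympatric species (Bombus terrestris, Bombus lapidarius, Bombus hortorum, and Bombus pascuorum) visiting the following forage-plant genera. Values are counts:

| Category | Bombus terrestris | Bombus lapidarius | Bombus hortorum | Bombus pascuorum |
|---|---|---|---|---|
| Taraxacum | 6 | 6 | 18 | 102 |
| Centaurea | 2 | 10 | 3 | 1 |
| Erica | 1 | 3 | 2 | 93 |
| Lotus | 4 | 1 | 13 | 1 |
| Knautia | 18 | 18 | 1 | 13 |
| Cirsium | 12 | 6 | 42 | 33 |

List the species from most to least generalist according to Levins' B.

Proportions for Bombus terrestris (n=43): 6/43=0.1395, 2/43=0.0465, 1/43=0.0233, 4/43=0.0930, 18/43=0.4186, 12/43=0.2791
Proportions for Bombus lapidarius (n=44): 6/44=0.1364, 10/44=0.2273, 3/44=0.0682, 1/44=0.0227, 18/44=0.4091, 6/44=0.1364
Proportions for Bombus hortorum (n=79): 18/79=0.2278, 3/79=0.0380, 2/79=0.0253, 13/79=0.1646, 1/79=0.0127, 42/79=0.5316
Proportions for Bombus pascuorum (n=243): 102/243=0.4198, 1/243=0.0041, 93/243=0.3827, 1/243=0.0041, 13/243=0.0535, 33/243=0.1358
Σp_terrᵢ² = 0.1395² + 0.0465² + 0.0233² + 0.0930² + 0.4186² + 0.2791² = 0.019460 + 0.002162 + 0.000543 + 0.008649 + 0.175226 + 0.077897 = 0.283937
B_terr = 1 / 0.283937 = 3.5219
Σp_lapiᵢ² = 0.1364² + 0.2273² + 0.0682² + 0.0227² + 0.4091² + 0.1364² = 0.018605 + 0.051665 + 0.004651 + 0.000515 + 0.167363 + 0.018605 = 0.261404
B_lapi = 1 / 0.261404 = 3.8255
Σp_hortᵢ² = 0.2278² + 0.0380² + 0.0253² + 0.1646² + 0.0127² + 0.5316² = 0.051893 + 0.001444 + 0.000640 + 0.027093 + 0.000161 + 0.282599 = 0.363830
B_hort = 1 / 0.363830 = 2.7485
Σp_pascᵢ² = 0.4198² + 0.0041² + 0.3827² + 0.0041² + 0.0535² + 0.1358² = 0.176232 + 0.000017 + 0.146459 + 0.000017 + 0.002862 + 0.018442 = 0.344029
B_pasc = 1 / 0.344029 = 2.9067
Ranking by B (broadest → narrowest): Bombus lapidarius (3.83) > Bombus terrestris (3.52) > Bombus pascuorum (2.91) > Bombus hortorum (2.75)

Bombus lapidarius > Bombus terrestris > Bombus pascuorum > Bombus hortorum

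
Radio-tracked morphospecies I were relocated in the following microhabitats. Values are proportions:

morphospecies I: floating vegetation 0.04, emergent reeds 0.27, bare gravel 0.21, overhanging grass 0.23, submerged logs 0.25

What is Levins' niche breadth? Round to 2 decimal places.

Σpᵢ² = 0.04² + 0.27² + 0.21² + 0.23² + 0.25² = 0.0016 + 0.0729 + 0.0441 + 0.0529 + 0.0625 = 0.2340
B = 1 / 0.2340 = 4.2735

4.27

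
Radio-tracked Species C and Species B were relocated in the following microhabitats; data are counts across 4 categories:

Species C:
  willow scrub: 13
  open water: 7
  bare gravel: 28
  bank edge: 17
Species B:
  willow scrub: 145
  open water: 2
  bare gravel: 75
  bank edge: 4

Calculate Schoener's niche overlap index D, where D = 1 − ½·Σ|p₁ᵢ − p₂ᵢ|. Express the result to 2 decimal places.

0.56

Proportions for Species C (n=65): 13/65=0.2000, 7/65=0.1077, 28/65=0.4308, 17/65=0.2615
Proportions for Species B (n=226): 145/226=0.6416, 2/226=0.0088, 75/226=0.3319, 4/226=0.0177
Σ|p₁ᵢ − p₂ᵢ| = 0.4416 + 0.0989 + 0.0989 + 0.2438 = 0.8832
D = 1 − ½ × 0.8832 = 1 − 0.44160 = 0.55840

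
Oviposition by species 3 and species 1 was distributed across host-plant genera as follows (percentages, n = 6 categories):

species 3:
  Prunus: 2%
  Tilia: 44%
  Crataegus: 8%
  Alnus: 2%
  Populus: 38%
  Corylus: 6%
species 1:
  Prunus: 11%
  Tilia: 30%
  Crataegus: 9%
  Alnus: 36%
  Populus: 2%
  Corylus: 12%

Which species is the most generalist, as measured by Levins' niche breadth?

species 1

Convert percentages to proportions (divide by 100).
Σp_3ᵢ² = 0.02² + 0.44² + 0.08² + 0.02² + 0.38² + 0.06² = 0.0004 + 0.1936 + 0.0064 + 0.0004 + 0.1444 + 0.0036 = 0.3488
B_3 = 1 / 0.3488 = 2.8670
Σp_1ᵢ² = 0.11² + 0.30² + 0.09² + 0.36² + 0.02² + 0.12² = 0.0121 + 0.0900 + 0.0081 + 0.1296 + 0.0004 + 0.0144 = 0.2546
B_1 = 1 / 0.2546 = 3.9277
Highest B → broadest niche (most generalist): species 1 (B = 3.93).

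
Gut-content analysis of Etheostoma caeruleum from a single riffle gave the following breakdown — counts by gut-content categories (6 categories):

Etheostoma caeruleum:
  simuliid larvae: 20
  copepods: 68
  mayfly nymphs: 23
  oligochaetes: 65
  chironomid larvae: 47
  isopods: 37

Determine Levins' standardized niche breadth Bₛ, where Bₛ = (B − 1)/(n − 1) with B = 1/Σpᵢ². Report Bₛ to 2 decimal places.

Proportions for Etheostoma caeruleum (n=260): 20/260=0.0769, 68/260=0.2615, 23/260=0.0885, 65/260=0.2500, 47/260=0.1808, 37/260=0.1423
Σpᵢ² = 0.0769² + 0.2615² + 0.0885² + 0.2500² + 0.1808² + 0.1423² = 0.005914 + 0.068382 + 0.007832 + 0.062500 + 0.032689 + 0.020249 = 0.197566
B = 1 / 0.197566 = 5.0616
Bₛ = (B − 1)/(n − 1) = (5.0616 − 1)/(6 − 1) = 4.0616/5 = 0.8123

0.81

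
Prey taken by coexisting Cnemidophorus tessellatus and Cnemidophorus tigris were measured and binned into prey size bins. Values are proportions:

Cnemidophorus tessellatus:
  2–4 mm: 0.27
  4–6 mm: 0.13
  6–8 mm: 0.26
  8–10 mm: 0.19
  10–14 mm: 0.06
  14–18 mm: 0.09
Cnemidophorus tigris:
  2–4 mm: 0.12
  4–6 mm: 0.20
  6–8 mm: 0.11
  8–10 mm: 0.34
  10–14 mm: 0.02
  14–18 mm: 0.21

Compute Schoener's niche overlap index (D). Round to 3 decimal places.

Σ|p₁ᵢ − p₂ᵢ| = 0.15 + 0.07 + 0.15 + 0.15 + 0.04 + 0.12 = 0.68
D = 1 − ½ × 0.68 = 1 − 0.340 = 0.66000

0.660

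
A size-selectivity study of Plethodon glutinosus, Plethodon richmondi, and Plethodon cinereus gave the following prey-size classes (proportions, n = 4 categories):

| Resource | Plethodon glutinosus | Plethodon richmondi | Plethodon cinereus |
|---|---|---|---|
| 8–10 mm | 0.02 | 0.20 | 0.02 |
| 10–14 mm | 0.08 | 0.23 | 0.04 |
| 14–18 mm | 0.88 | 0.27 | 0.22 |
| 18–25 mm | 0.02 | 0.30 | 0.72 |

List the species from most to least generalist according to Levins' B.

Plethodon richmondi > Plethodon cinereus > Plethodon glutinosus

Σp_glutᵢ² = 0.02² + 0.08² + 0.88² + 0.02² = 0.0004 + 0.0064 + 0.7744 + 0.0004 = 0.7816
B_glut = 1 / 0.7816 = 1.2794
Σp_richᵢ² = 0.20² + 0.23² + 0.27² + 0.30² = 0.0400 + 0.0529 + 0.0729 + 0.0900 = 0.2558
B_rich = 1 / 0.2558 = 3.9093
Σp_cineᵢ² = 0.02² + 0.04² + 0.22² + 0.72² = 0.0004 + 0.0016 + 0.0484 + 0.5184 = 0.5688
B_cine = 1 / 0.5688 = 1.7581
Ranking by B (broadest → narrowest): Plethodon richmondi (3.91) > Plethodon cinereus (1.76) > Plethodon glutinosus (1.28)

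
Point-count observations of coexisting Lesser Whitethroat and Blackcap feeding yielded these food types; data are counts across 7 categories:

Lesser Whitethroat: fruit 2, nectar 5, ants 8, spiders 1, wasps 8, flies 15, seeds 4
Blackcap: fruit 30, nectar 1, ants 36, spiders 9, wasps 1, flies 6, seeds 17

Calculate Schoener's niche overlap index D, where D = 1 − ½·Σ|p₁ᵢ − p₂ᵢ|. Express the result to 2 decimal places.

0.43

Proportions for Lesser Whitethroat (n=43): 2/43=0.0465, 5/43=0.1163, 8/43=0.1860, 1/43=0.0233, 8/43=0.1860, 15/43=0.3488, 4/43=0.0930
Proportions for Blackcap (n=100): 30/100=0.3000, 1/100=0.0100, 36/100=0.3600, 9/100=0.0900, 1/100=0.0100, 6/100=0.0600, 17/100=0.1700
Σ|p₁ᵢ − p₂ᵢ| = 0.2535 + 0.1063 + 0.1740 + 0.0667 + 0.1760 + 0.2888 + 0.0770 = 1.1423
D = 1 − ½ × 1.1423 = 1 − 0.57115 = 0.42885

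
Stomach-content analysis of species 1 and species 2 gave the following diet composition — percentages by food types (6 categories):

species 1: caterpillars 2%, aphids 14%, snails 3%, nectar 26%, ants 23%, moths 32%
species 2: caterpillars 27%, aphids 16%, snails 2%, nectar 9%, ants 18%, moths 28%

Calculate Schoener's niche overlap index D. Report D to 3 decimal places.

Convert percentages to proportions (divide by 100).
Σ|p₁ᵢ − p₂ᵢ| = 0.25 + 0.02 + 0.01 + 0.17 + 0.05 + 0.04 = 0.54
D = 1 − ½ × 0.54 = 1 − 0.270 = 0.73000

0.730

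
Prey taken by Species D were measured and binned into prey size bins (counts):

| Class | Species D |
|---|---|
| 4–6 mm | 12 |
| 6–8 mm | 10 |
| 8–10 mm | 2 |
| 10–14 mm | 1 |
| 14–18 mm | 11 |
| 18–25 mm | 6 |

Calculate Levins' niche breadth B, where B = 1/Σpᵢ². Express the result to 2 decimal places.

4.34

Proportions for Species D (n=42): 12/42=0.2857, 10/42=0.2381, 2/42=0.0476, 1/42=0.0238, 11/42=0.2619, 6/42=0.1429
Σpᵢ² = 0.2857² + 0.2381² + 0.0476² + 0.0238² + 0.2619² + 0.1429² = 0.081624 + 0.056692 + 0.002266 + 0.000566 + 0.068592 + 0.020420 = 0.230160
B = 1 / 0.230160 = 4.3448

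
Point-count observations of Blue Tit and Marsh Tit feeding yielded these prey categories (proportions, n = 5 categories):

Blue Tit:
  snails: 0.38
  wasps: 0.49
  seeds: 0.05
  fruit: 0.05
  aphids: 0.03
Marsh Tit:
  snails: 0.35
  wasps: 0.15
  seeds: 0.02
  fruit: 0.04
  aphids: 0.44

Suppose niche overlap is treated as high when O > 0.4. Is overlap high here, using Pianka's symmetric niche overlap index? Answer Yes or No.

Σ p₁ᵢp₂ᵢ = 0.1330 + 0.0735 + 0.0010 + 0.0020 + 0.0132 = 0.2227
Σp_1ᵢ² = 0.38² + 0.49² + 0.05² + 0.05² + 0.03² = 0.1444 + 0.2401 + 0.0025 + 0.0025 + 0.0009 = 0.3904
Σp_2ᵢ² = 0.35² + 0.15² + 0.02² + 0.04² + 0.44² = 0.1225 + 0.0225 + 0.0004 + 0.0016 + 0.1936 = 0.3406
O = 0.2227 / √(0.3904 × 0.3406) = 0.2227 / 0.36465 = 0.6107
O = 0.6107 > 0.4 → Yes.

Yes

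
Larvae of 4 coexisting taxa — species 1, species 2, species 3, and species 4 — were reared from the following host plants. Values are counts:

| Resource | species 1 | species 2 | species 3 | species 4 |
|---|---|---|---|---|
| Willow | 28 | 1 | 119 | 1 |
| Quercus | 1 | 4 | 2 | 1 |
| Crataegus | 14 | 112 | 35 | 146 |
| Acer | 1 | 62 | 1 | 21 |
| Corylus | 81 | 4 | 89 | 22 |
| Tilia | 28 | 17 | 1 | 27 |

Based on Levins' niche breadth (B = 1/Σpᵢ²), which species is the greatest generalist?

Proportions for species 1 (n=153): 28/153=0.1830, 1/153=0.0065, 14/153=0.0915, 1/153=0.0065, 81/153=0.5294, 28/153=0.1830
Proportions for species 2 (n=200): 1/200=0.0050, 4/200=0.0200, 112/200=0.5600, 62/200=0.3100, 4/200=0.0200, 17/200=0.0850
Proportions for species 3 (n=247): 119/247=0.4818, 2/247=0.0081, 35/247=0.1417, 1/247=0.0040, 89/247=0.3603, 1/247=0.0040
Proportions for species 4 (n=218): 1/218=0.0046, 1/218=0.0046, 146/218=0.6697, 21/218=0.0963, 22/218=0.1009, 27/218=0.1239
Σp_1ᵢ² = 0.1830² + 0.0065² + 0.0915² + 0.0065² + 0.5294² + 0.1830² = 0.033489 + 0.000042 + 0.008372 + 0.000042 + 0.280264 + 0.033489 = 0.355698
B_1 = 1 / 0.355698 = 2.8114
Σp_2ᵢ² = 0.0050² + 0.0200² + 0.5600² + 0.3100² + 0.0200² + 0.0850² = 0.000025 + 0.000400 + 0.313600 + 0.096100 + 0.000400 + 0.007225 = 0.417750
B_2 = 1 / 0.417750 = 2.3938
Σp_3ᵢ² = 0.4818² + 0.0081² + 0.1417² + 0.0040² + 0.3603² + 0.0040² = 0.232131 + 0.000066 + 0.020079 + 0.000016 + 0.129816 + 0.000016 = 0.382124
B_3 = 1 / 0.382124 = 2.6170
Σp_4ᵢ² = 0.0046² + 0.0046² + 0.6697² + 0.0963² + 0.1009² + 0.1239² = 0.000021 + 0.000021 + 0.448498 + 0.009274 + 0.010181 + 0.015351 = 0.483346
B_4 = 1 / 0.483346 = 2.0689
Highest B → broadest niche (most generalist): species 1 (B = 2.81).

species 1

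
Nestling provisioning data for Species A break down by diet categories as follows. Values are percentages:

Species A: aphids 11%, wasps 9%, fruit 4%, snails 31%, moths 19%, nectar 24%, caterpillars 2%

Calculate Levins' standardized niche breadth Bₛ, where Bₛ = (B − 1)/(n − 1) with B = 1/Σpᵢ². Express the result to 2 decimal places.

0.62

Convert percentages to proportions (divide by 100).
Σpᵢ² = 0.11² + 0.09² + 0.04² + 0.31² + 0.19² + 0.24² + 0.02² = 0.0121 + 0.0081 + 0.0016 + 0.0961 + 0.0361 + 0.0576 + 0.0004 = 0.2120
B = 1 / 0.2120 = 4.7170
Bₛ = (B − 1)/(n − 1) = (4.7170 − 1)/(7 − 1) = 3.7170/6 = 0.6195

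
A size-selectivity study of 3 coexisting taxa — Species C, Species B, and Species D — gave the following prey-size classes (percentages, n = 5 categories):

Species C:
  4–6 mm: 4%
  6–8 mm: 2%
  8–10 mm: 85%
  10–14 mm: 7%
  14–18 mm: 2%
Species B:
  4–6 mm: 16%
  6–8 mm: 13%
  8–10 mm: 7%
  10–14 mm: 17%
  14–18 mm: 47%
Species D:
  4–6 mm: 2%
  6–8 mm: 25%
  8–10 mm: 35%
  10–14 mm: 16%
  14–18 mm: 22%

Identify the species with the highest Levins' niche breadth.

Species D

Convert percentages to proportions (divide by 100).
Σp_Cᵢ² = 0.04² + 0.02² + 0.85² + 0.07² + 0.02² = 0.0016 + 0.0004 + 0.7225 + 0.0049 + 0.0004 = 0.7298
B_C = 1 / 0.7298 = 1.3702
Σp_Bᵢ² = 0.16² + 0.13² + 0.07² + 0.17² + 0.47² = 0.0256 + 0.0169 + 0.0049 + 0.0289 + 0.2209 = 0.2972
B_B = 1 / 0.2972 = 3.3647
Σp_Dᵢ² = 0.02² + 0.25² + 0.35² + 0.16² + 0.22² = 0.0004 + 0.0625 + 0.1225 + 0.0256 + 0.0484 = 0.2594
B_D = 1 / 0.2594 = 3.8551
Highest B → broadest niche (most generalist): Species D (B = 3.86).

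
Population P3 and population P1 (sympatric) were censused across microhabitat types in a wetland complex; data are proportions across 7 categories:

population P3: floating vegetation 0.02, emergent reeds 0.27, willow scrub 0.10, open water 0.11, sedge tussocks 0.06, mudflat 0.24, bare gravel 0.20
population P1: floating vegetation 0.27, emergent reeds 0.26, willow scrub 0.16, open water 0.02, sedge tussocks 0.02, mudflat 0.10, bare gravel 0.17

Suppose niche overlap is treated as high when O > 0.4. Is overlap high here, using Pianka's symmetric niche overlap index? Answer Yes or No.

Σ p₁ᵢp₂ᵢ = 0.0054 + 0.0702 + 0.0160 + 0.0022 + 0.0012 + 0.0240 + 0.0340 = 0.1530
Σp_1ᵢ² = 0.02² + 0.27² + 0.10² + 0.11² + 0.06² + 0.24² + 0.20² = 0.0004 + 0.0729 + 0.0100 + 0.0121 + 0.0036 + 0.0576 + 0.0400 = 0.1966
Σp_2ᵢ² = 0.27² + 0.26² + 0.16² + 0.02² + 0.02² + 0.10² + 0.17² = 0.0729 + 0.0676 + 0.0256 + 0.0004 + 0.0004 + 0.0100 + 0.0289 = 0.2058
O = 0.1530 / √(0.1966 × 0.2058) = 0.1530 / 0.20115 = 0.7606
O = 0.7606 > 0.4 → Yes.

Yes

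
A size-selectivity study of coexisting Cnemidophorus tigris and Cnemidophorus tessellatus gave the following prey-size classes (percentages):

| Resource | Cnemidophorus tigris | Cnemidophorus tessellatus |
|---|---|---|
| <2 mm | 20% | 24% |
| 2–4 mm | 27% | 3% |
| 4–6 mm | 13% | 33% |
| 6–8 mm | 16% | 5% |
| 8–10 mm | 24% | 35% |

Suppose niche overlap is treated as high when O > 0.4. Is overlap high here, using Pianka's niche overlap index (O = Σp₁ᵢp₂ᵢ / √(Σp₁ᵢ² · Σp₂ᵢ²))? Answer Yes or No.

Yes

Convert percentages to proportions (divide by 100).
Σ p₁ᵢp₂ᵢ = 0.0480 + 0.0081 + 0.0429 + 0.0080 + 0.0840 = 0.1910
Σp_1ᵢ² = 0.20² + 0.27² + 0.13² + 0.16² + 0.24² = 0.0400 + 0.0729 + 0.0169 + 0.0256 + 0.0576 = 0.2130
Σp_2ᵢ² = 0.24² + 0.03² + 0.33² + 0.05² + 0.35² = 0.0576 + 0.0009 + 0.1089 + 0.0025 + 0.1225 = 0.2924
O = 0.1910 / √(0.2130 × 0.2924) = 0.1910 / 0.24956 = 0.7653
O = 0.7653 > 0.4 → Yes.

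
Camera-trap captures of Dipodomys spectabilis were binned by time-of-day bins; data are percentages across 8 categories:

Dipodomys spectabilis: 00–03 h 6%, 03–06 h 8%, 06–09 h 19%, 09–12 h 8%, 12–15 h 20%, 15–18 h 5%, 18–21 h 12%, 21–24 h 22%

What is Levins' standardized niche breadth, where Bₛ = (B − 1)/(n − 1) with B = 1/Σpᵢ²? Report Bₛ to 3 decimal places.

Convert percentages to proportions (divide by 100).
Σpᵢ² = 0.06² + 0.08² + 0.19² + 0.08² + 0.20² + 0.05² + 0.12² + 0.22² = 0.0036 + 0.0064 + 0.0361 + 0.0064 + 0.0400 + 0.0025 + 0.0144 + 0.0484 = 0.1578
B = 1 / 0.1578 = 6.33714
Bₛ = (B − 1)/(n − 1) = (6.33714 − 1)/(8 − 1) = 5.33714/7 = 0.76245

0.762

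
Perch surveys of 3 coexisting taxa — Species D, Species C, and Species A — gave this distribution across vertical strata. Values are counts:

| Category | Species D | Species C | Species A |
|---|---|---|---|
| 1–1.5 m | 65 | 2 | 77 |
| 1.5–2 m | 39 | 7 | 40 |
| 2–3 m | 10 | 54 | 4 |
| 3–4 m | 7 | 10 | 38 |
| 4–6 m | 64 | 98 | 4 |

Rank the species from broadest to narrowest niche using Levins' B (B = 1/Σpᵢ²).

Species D > Species A > Species C

Proportions for Species D (n=185): 65/185=0.3514, 39/185=0.2108, 10/185=0.0541, 7/185=0.0378, 64/185=0.3459
Proportions for Species C (n=171): 2/171=0.0117, 7/171=0.0409, 54/171=0.3158, 10/171=0.0585, 98/171=0.5731
Proportions for Species A (n=163): 77/163=0.4724, 40/163=0.2454, 4/163=0.0245, 38/163=0.2331, 4/163=0.0245
Σp_Dᵢ² = 0.3514² + 0.2108² + 0.0541² + 0.0378² + 0.3459² = 0.123482 + 0.044437 + 0.002927 + 0.001429 + 0.119647 = 0.291922
B_D = 1 / 0.291922 = 3.4256
Σp_Cᵢ² = 0.0117² + 0.0409² + 0.3158² + 0.0585² + 0.5731² = 0.000137 + 0.001673 + 0.099730 + 0.003422 + 0.328444 = 0.433406
B_C = 1 / 0.433406 = 2.3073
Σp_Aᵢ² = 0.4724² + 0.2454² + 0.0245² + 0.2331² + 0.0245² = 0.223162 + 0.060221 + 0.000600 + 0.054336 + 0.000600 = 0.338919
B_A = 1 / 0.338919 = 2.9506
Ranking by B (broadest → narrowest): Species D (3.43) > Species A (2.95) > Species C (2.31)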